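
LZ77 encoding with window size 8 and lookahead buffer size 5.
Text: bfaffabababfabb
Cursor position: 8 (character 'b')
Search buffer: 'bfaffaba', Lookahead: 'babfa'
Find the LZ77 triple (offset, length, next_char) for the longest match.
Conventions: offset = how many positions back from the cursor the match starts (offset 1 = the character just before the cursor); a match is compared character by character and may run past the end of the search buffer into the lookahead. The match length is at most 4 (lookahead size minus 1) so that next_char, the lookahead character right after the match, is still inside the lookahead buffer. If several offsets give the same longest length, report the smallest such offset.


Try each offset into the search buffer:
  offset=1 (pos 7, char 'a'): match length 0
  offset=2 (pos 6, char 'b'): match length 3
  offset=3 (pos 5, char 'a'): match length 0
  offset=4 (pos 4, char 'f'): match length 0
  offset=5 (pos 3, char 'f'): match length 0
  offset=6 (pos 2, char 'a'): match length 0
  offset=7 (pos 1, char 'f'): match length 0
  offset=8 (pos 0, char 'b'): match length 1
Longest match has length 3 at offset 2.
next_char = character at position 8 + 3 = 11 -> 'f'

Best match: offset=2, length=3 (matching 'bab' starting at position 6)
LZ77 triple: (2, 3, 'f')


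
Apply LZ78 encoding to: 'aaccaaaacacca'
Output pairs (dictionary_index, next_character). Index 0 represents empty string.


LZ78 encoding steps:
Dictionary: {0: ''}
Step 1: w='' (idx 0), next='a' -> output (0, 'a'), add 'a' as idx 1
Step 2: w='a' (idx 1), next='c' -> output (1, 'c'), add 'ac' as idx 2
Step 3: w='' (idx 0), next='c' -> output (0, 'c'), add 'c' as idx 3
Step 4: w='a' (idx 1), next='a' -> output (1, 'a'), add 'aa' as idx 4
Step 5: w='aa' (idx 4), next='c' -> output (4, 'c'), add 'aac' as idx 5
Step 6: w='ac' (idx 2), next='c' -> output (2, 'c'), add 'acc' as idx 6
Step 7: w='a' (idx 1), end of input -> output (1, '')


Encoded: [(0, 'a'), (1, 'c'), (0, 'c'), (1, 'a'), (4, 'c'), (2, 'c'), (1, '')]


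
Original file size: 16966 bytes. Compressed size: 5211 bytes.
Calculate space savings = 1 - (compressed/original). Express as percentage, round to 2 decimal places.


ratio = compressed/original = 5211/16966 = 0.307144
savings = 1 - ratio = 1 - 0.307144 = 0.692856
as a percentage: 0.692856 * 100 = 69.29%

Space savings = 1 - 5211/16966 = 69.29%


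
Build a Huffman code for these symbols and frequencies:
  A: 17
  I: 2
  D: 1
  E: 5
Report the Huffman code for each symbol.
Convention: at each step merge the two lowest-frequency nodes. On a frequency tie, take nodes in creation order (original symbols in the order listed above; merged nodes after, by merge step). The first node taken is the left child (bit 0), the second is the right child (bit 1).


Huffman tree construction:
Step 1: Merge D(1) + I(2) = 3
Step 2: Merge (D+I)(3) + E(5) = 8
Step 3: Merge ((D+I)+E)(8) + A(17) = 25
Read each symbol's code off the tree from the root (left child = 0, right child = 1).

Codes:
  A: 1 (length 1)
  I: 001 (length 3)
  D: 000 (length 3)
  E: 01 (length 2)
Average code length: 36/25 = 1.4400 bits/symbol


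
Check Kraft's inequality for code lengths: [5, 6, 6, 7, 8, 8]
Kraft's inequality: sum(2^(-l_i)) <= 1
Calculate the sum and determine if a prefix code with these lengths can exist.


Sum = 2^(-5) + 2^(-6) + 2^(-6) + 2^(-7) + 2^(-8) + 2^(-8)
    = 0.03125 + 0.015625 + 0.015625 + 0.0078125 + 0.00390625 + 0.00390625
    = 20/256 = 0.078125
Since 0.078125 <= 1, Kraft's inequality IS satisfied.
A prefix code with these lengths CAN exist.

Kraft sum = 0.078125. Satisfied.


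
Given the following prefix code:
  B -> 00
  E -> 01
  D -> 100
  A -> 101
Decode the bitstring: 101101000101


Decoding step by step:
Bits 101 -> A
Bits 101 -> A
Bits 00 -> B
Bits 01 -> E
Bits 01 -> E


Decoded message: AABEE


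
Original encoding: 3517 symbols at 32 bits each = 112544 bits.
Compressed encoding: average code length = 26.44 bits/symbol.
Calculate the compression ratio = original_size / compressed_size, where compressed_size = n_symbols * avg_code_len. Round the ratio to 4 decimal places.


original_size = n_symbols * orig_bits = 3517 * 32 = 112544 bits
compressed_size = n_symbols * avg_code_len = 3517 * 26.44 = 92989.48 bits
ratio = original_size / compressed_size = 112544 / 92989.48 = 1.2103

Compression ratio = 1.2103


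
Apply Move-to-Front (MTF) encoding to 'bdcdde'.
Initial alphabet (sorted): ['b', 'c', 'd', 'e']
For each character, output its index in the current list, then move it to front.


MTF encoding:
'b': index 0 in ['b', 'c', 'd', 'e'] -> ['b', 'c', 'd', 'e']
'd': index 2 in ['b', 'c', 'd', 'e'] -> ['d', 'b', 'c', 'e']
'c': index 2 in ['d', 'b', 'c', 'e'] -> ['c', 'd', 'b', 'e']
'd': index 1 in ['c', 'd', 'b', 'e'] -> ['d', 'c', 'b', 'e']
'd': index 0 in ['d', 'c', 'b', 'e'] -> ['d', 'c', 'b', 'e']
'e': index 3 in ['d', 'c', 'b', 'e'] -> ['e', 'd', 'c', 'b']


Output: [0, 2, 2, 1, 0, 3]


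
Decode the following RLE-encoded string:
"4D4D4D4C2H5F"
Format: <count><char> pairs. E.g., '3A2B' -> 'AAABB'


Expanding each <count><char> pair:
  4D -> 'DDDD'
  4D -> 'DDDD'
  4D -> 'DDDD'
  4C -> 'CCCC'
  2H -> 'HH'
  5F -> 'FFFFF'

Decoded = DDDDDDDDDDDDCCCCHHFFFFF


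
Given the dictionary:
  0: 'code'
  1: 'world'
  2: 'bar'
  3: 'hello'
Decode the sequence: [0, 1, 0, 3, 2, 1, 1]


Look up each index in the dictionary:
  0 -> 'code'
  1 -> 'world'
  0 -> 'code'
  3 -> 'hello'
  2 -> 'bar'
  1 -> 'world'
  1 -> 'world'

Decoded: "code world code hello bar world world"


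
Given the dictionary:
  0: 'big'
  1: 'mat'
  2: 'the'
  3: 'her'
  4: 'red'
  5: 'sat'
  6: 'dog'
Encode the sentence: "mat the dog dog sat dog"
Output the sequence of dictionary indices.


Look up each word in the dictionary:
  'mat' -> 1
  'the' -> 2
  'dog' -> 6
  'dog' -> 6
  'sat' -> 5
  'dog' -> 6

Encoded: [1, 2, 6, 6, 5, 6]


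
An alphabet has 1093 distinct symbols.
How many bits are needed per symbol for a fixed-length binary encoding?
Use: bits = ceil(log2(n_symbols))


log2(1093) = 10.0941
Bracket: 2^10 = 1024 < 1093 <= 2^11 = 2048
So ceil(log2(1093)) = 11

bits = ceil(log2(1093)) = ceil(10.0941) = 11 bits


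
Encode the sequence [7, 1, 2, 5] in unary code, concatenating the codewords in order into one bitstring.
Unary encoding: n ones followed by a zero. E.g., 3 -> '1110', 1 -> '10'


Encode each number as n ones followed by a terminating 0:
  7 -> 11111110 (8 bits)
  1 -> 10 (2 bits)
  2 -> 110 (3 bits)
  5 -> 111110 (6 bits)
Total length = 8 + 2 + 3 + 6 = 19 bits.

Unary([7, 1, 2, 5]) = 1111111010110111110 (19 bits)


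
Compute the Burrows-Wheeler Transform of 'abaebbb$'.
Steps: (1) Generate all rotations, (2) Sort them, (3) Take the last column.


Rotations (sorted):
  0: $abaebbb -> last char: b
  1: abaebbb$ -> last char: $
  2: aebbb$ab -> last char: b
  3: b$abaebb -> last char: b
  4: baebbb$a -> last char: a
  5: bb$abaeb -> last char: b
  6: bbb$abae -> last char: e
  7: ebbb$aba -> last char: a


BWT = b$bbabea


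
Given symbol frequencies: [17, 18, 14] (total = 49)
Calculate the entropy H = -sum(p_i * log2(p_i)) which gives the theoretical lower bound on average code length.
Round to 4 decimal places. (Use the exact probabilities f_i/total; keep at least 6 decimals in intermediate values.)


Per-symbol terms -p_i * log2(p_i) with p_i = f_i/49:
  p = 17/49 = 0.346939: log2(p) = -1.527247, -p*log2(p) = 0.529861
  p = 18/49 = 0.367347: log2(p) = -1.444785, -p*log2(p) = 0.530737
  p = 14/49 = 0.285714: log2(p) = -1.807355, -p*log2(p) = 0.516387
H = 0.529861 + 0.530737 + 0.516387 = 1.576985

H = 1.577 bits/symbol


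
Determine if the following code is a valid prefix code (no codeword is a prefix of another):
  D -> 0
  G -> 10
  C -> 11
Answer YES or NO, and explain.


Checking each pair (does one codeword prefix another?):
  D='0' vs G='10': no prefix
  D='0' vs C='11': no prefix
  G='10' vs D='0': no prefix
  G='10' vs C='11': no prefix
  C='11' vs D='0': no prefix
  C='11' vs G='10': no prefix
No violation found over all pairs.

YES -- this is a valid prefix code. No codeword is a prefix of any other codeword.


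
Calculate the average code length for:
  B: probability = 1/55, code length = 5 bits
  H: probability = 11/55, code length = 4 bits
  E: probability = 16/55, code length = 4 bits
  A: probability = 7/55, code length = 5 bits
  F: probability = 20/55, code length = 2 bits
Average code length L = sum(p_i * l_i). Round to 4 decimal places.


Weighted contributions p_i * l_i:
  B: (1/55) * 5 = 5/55
  H: (11/55) * 4 = 44/55
  E: (16/55) * 4 = 64/55
  A: (7/55) * 5 = 35/55
  F: (20/55) * 2 = 40/55
Sum = (5 + 44 + 64 + 35 + 40)/55 = 188/55

L = 188/55 = 3.4182 bits/symbol


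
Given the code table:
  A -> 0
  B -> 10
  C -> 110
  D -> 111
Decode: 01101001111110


Decoding:
0 -> A
110 -> C
10 -> B
0 -> A
111 -> D
111 -> D
0 -> A


Result: ACBADDA


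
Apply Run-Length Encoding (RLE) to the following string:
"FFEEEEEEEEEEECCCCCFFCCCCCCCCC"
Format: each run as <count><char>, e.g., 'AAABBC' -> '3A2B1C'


Scanning runs left to right:
  i=0: run of 'F' x 2 -> '2F'
  i=2: run of 'E' x 11 -> '11E'
  i=13: run of 'C' x 5 -> '5C'
  i=18: run of 'F' x 2 -> '2F'
  i=20: run of 'C' x 9 -> '9C'

RLE = 2F11E5C2F9C


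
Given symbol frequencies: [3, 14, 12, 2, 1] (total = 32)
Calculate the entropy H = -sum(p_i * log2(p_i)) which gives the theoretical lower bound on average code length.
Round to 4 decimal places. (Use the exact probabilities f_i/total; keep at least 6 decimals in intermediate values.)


Per-symbol terms -p_i * log2(p_i) with p_i = f_i/32:
  p = 3/32 = 0.093750: log2(p) = -3.415037, -p*log2(p) = 0.320160
  p = 14/32 = 0.437500: log2(p) = -1.192645, -p*log2(p) = 0.521782
  p = 12/32 = 0.375000: log2(p) = -1.415037, -p*log2(p) = 0.530639
  p = 2/32 = 0.062500: log2(p) = -4.000000, -p*log2(p) = 0.250000
  p = 1/32 = 0.031250: log2(p) = -5.000000, -p*log2(p) = 0.156250
H = 0.320160 + 0.521782 + 0.530639 + 0.250000 + 0.156250 = 1.778831

H = 1.7788 bits/symbol


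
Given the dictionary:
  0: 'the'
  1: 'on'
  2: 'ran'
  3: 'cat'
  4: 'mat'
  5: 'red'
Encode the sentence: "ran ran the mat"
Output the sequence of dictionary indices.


Look up each word in the dictionary:
  'ran' -> 2
  'ran' -> 2
  'the' -> 0
  'mat' -> 4

Encoded: [2, 2, 0, 4]


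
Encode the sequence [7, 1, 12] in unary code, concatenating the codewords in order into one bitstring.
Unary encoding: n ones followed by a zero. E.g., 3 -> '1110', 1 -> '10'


Encode each number as n ones followed by a terminating 0:
  7 -> 11111110 (8 bits)
  1 -> 10 (2 bits)
  12 -> 1111111111110 (13 bits)
Total length = 8 + 2 + 13 = 23 bits.

Unary([7, 1, 12]) = 11111110101111111111110 (23 bits)


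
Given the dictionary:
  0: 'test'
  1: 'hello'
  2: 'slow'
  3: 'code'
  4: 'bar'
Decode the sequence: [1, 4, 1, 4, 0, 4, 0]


Look up each index in the dictionary:
  1 -> 'hello'
  4 -> 'bar'
  1 -> 'hello'
  4 -> 'bar'
  0 -> 'test'
  4 -> 'bar'
  0 -> 'test'

Decoded: "hello bar hello bar test bar test"


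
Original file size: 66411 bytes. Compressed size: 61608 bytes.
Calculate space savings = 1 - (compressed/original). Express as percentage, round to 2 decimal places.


ratio = compressed/original = 61608/66411 = 0.927678
savings = 1 - ratio = 1 - 0.927678 = 0.072322
as a percentage: 0.072322 * 100 = 7.23%

Space savings = 1 - 61608/66411 = 7.23%


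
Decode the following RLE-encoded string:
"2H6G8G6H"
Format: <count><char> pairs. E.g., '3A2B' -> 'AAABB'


Expanding each <count><char> pair:
  2H -> 'HH'
  6G -> 'GGGGGG'
  8G -> 'GGGGGGGG'
  6H -> 'HHHHHH'

Decoded = HHGGGGGGGGGGGGGGHHHHHH


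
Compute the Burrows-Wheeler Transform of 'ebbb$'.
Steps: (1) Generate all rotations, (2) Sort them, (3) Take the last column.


Rotations (sorted):
  0: $ebbb -> last char: b
  1: b$ebb -> last char: b
  2: bb$eb -> last char: b
  3: bbb$e -> last char: e
  4: ebbb$ -> last char: $


BWT = bbbe$


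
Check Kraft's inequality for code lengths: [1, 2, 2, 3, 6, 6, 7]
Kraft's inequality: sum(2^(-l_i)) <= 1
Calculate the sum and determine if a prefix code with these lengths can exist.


Sum = 2^(-1) + 2^(-2) + 2^(-2) + 2^(-3) + 2^(-6) + 2^(-6) + 2^(-7)
    = 0.5 + 0.25 + 0.25 + 0.125 + 0.015625 + 0.015625 + 0.0078125
    = 149/128 = 1.1640625
Since 1.1640625 > 1, Kraft's inequality is NOT satisfied.
A prefix code with these lengths CANNOT exist.

Kraft sum = 1.1640625. Not satisfied.


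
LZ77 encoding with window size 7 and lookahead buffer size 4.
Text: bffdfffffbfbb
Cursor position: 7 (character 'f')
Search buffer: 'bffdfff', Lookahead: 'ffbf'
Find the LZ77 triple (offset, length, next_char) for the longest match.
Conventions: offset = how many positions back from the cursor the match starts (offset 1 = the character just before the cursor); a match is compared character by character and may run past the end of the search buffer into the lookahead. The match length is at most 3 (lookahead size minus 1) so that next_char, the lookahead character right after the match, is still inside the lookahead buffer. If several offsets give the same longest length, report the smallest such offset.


Try each offset into the search buffer:
  offset=1 (pos 6, char 'f'): match length 2
  offset=2 (pos 5, char 'f'): match length 2
  offset=3 (pos 4, char 'f'): match length 2
  offset=4 (pos 3, char 'd'): match length 0
  offset=5 (pos 2, char 'f'): match length 1
  offset=6 (pos 1, char 'f'): match length 2
  offset=7 (pos 0, char 'b'): match length 0
Longest match has length 2, found at offsets 1, 2, 3, 6; take the smallest, offset 1.
next_char = character at position 7 + 2 = 9 -> 'b'

Best match: offset=1, length=2 (matching 'ff' starting at position 6)
LZ77 triple: (1, 2, 'b')


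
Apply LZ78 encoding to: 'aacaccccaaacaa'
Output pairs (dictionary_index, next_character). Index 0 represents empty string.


LZ78 encoding steps:
Dictionary: {0: ''}
Step 1: w='' (idx 0), next='a' -> output (0, 'a'), add 'a' as idx 1
Step 2: w='a' (idx 1), next='c' -> output (1, 'c'), add 'ac' as idx 2
Step 3: w='ac' (idx 2), next='c' -> output (2, 'c'), add 'acc' as idx 3
Step 4: w='' (idx 0), next='c' -> output (0, 'c'), add 'c' as idx 4
Step 5: w='c' (idx 4), next='a' -> output (4, 'a'), add 'ca' as idx 5
Step 6: w='a' (idx 1), next='a' -> output (1, 'a'), add 'aa' as idx 6
Step 7: w='ca' (idx 5), next='a' -> output (5, 'a'), add 'caa' as idx 7


Encoded: [(0, 'a'), (1, 'c'), (2, 'c'), (0, 'c'), (4, 'a'), (1, 'a'), (5, 'a')]


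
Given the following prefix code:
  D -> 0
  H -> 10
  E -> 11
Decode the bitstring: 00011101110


Decoding step by step:
Bits 0 -> D
Bits 0 -> D
Bits 0 -> D
Bits 11 -> E
Bits 10 -> H
Bits 11 -> E
Bits 10 -> H


Decoded message: DDDEHEH


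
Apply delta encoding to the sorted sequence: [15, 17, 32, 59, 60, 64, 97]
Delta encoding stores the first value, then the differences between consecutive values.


First value: 15
Deltas:
  17 - 15 = 2
  32 - 17 = 15
  59 - 32 = 27
  60 - 59 = 1
  64 - 60 = 4
  97 - 64 = 33


Delta encoded: [15, 2, 15, 27, 1, 4, 33]


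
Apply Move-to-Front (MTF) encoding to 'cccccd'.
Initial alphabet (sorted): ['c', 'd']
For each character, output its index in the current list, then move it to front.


MTF encoding:
'c': index 0 in ['c', 'd'] -> ['c', 'd']
'c': index 0 in ['c', 'd'] -> ['c', 'd']
'c': index 0 in ['c', 'd'] -> ['c', 'd']
'c': index 0 in ['c', 'd'] -> ['c', 'd']
'c': index 0 in ['c', 'd'] -> ['c', 'd']
'd': index 1 in ['c', 'd'] -> ['d', 'c']


Output: [0, 0, 0, 0, 0, 1]


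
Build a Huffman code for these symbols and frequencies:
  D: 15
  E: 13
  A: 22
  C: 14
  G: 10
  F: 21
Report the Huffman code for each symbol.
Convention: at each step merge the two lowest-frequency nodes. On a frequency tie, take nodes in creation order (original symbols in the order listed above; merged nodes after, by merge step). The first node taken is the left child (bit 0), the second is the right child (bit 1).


Huffman tree construction:
Step 1: Merge G(10) + E(13) = 23
Step 2: Merge C(14) + D(15) = 29
Step 3: Merge F(21) + A(22) = 43
Step 4: Merge (G+E)(23) + (C+D)(29) = 52
Step 5: Merge (F+A)(43) + ((G+E)+(C+D))(52) = 95
Read each symbol's code off the tree from the root (left child = 0, right child = 1).

Codes:
  D: 111 (length 3)
  E: 101 (length 3)
  A: 01 (length 2)
  C: 110 (length 3)
  G: 100 (length 3)
  F: 00 (length 2)
Average code length: 242/95 = 2.5474 bits/symbol


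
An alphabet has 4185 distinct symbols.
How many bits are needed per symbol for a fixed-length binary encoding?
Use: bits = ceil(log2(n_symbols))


log2(4185) = 12.031
Bracket: 2^12 = 4096 < 4185 <= 2^13 = 8192
So ceil(log2(4185)) = 13

bits = ceil(log2(4185)) = ceil(12.031) = 13 bits


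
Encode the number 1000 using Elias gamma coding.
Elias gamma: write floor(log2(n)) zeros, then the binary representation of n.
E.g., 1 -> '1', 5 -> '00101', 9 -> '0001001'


num_bits = floor(log2(1000)) + 1 = 10
leading_zeros = num_bits - 1 = 9
binary(1000) = 1111101000

Elias gamma(1000) = '000000000' + '1111101000' = 0000000001111101000 (19 bits)


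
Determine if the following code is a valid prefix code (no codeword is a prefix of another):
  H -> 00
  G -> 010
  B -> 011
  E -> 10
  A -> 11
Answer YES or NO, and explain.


Checking each pair (does one codeword prefix another?):
  H='00' vs G='010': no prefix
  H='00' vs B='011': no prefix
  H='00' vs E='10': no prefix
  H='00' vs A='11': no prefix
  G='010' vs H='00': no prefix
  G='010' vs B='011': no prefix
  G='010' vs E='10': no prefix
  G='010' vs A='11': no prefix
  B='011' vs H='00': no prefix
  B='011' vs G='010': no prefix
  B='011' vs E='10': no prefix
  B='011' vs A='11': no prefix
  E='10' vs H='00': no prefix
  E='10' vs G='010': no prefix
  E='10' vs B='011': no prefix
  E='10' vs A='11': no prefix
  A='11' vs H='00': no prefix
  A='11' vs G='010': no prefix
  A='11' vs B='011': no prefix
  A='11' vs E='10': no prefix
No violation found over all pairs.

YES -- this is a valid prefix code. No codeword is a prefix of any other codeword.


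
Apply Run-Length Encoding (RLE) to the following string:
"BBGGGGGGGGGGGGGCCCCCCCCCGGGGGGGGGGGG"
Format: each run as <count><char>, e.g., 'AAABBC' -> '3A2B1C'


Scanning runs left to right:
  i=0: run of 'B' x 2 -> '2B'
  i=2: run of 'G' x 13 -> '13G'
  i=15: run of 'C' x 9 -> '9C'
  i=24: run of 'G' x 12 -> '12G'

RLE = 2B13G9C12G


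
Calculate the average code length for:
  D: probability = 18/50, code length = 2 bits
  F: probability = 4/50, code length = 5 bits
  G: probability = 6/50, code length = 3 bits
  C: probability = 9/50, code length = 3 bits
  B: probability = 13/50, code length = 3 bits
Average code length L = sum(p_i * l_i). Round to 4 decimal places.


Weighted contributions p_i * l_i:
  D: (18/50) * 2 = 36/50
  F: (4/50) * 5 = 20/50
  G: (6/50) * 3 = 18/50
  C: (9/50) * 3 = 27/50
  B: (13/50) * 3 = 39/50
Sum = (36 + 20 + 18 + 27 + 39)/50 = 140/50

L = 140/50 = 2.8000 bits/symbol


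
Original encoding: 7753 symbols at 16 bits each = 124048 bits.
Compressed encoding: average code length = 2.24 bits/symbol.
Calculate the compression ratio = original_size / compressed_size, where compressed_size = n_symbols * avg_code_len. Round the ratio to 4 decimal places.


original_size = n_symbols * orig_bits = 7753 * 16 = 124048 bits
compressed_size = n_symbols * avg_code_len = 7753 * 2.24 = 17366.72 bits
ratio = original_size / compressed_size = 124048 / 17366.72 = 7.1429

Compression ratio = 7.1429


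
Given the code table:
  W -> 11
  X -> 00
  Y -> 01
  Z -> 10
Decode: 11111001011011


Decoding:
11 -> W
11 -> W
10 -> Z
01 -> Y
01 -> Y
10 -> Z
11 -> W


Result: WWZYYZW


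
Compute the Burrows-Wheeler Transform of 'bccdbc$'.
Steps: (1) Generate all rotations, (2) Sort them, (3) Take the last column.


Rotations (sorted):
  0: $bccdbc -> last char: c
  1: bc$bccd -> last char: d
  2: bccdbc$ -> last char: $
  3: c$bccdb -> last char: b
  4: ccdbc$b -> last char: b
  5: cdbc$bc -> last char: c
  6: dbc$bcc -> last char: c


BWT = cd$bbcc


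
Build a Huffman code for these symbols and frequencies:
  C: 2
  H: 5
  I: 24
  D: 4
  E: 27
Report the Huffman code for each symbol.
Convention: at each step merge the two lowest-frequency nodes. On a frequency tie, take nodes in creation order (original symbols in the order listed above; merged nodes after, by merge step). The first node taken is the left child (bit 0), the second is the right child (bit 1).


Huffman tree construction:
Step 1: Merge C(2) + D(4) = 6
Step 2: Merge H(5) + (C+D)(6) = 11
Step 3: Merge (H+(C+D))(11) + I(24) = 35
Step 4: Merge E(27) + ((H+(C+D))+I)(35) = 62
Read each symbol's code off the tree from the root (left child = 0, right child = 1).

Codes:
  C: 1010 (length 4)
  H: 100 (length 3)
  I: 11 (length 2)
  D: 1011 (length 4)
  E: 0 (length 1)
Average code length: 114/62 = 1.8387 bits/symbol


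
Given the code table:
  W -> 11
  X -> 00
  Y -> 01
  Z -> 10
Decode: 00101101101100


Decoding:
00 -> X
10 -> Z
11 -> W
01 -> Y
10 -> Z
11 -> W
00 -> X


Result: XZWYZWX


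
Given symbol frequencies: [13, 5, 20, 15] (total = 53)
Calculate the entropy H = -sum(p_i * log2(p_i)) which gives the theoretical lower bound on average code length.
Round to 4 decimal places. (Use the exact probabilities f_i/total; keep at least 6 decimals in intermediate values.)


Per-symbol terms -p_i * log2(p_i) with p_i = f_i/53:
  p = 13/53 = 0.245283: log2(p) = -2.027481, -p*log2(p) = 0.497307
  p = 5/53 = 0.094340: log2(p) = -3.405992, -p*log2(p) = 0.321320
  p = 20/53 = 0.377358: log2(p) = -1.405992, -p*log2(p) = 0.530563
  p = 15/53 = 0.283019: log2(p) = -1.821030, -p*log2(p) = 0.515386
H = 0.497307 + 0.321320 + 0.530563 + 0.515386 = 1.864576

H = 1.8646 bits/symbol


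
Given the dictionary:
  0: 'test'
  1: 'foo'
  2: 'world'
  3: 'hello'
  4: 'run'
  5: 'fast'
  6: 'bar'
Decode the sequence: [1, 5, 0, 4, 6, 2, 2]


Look up each index in the dictionary:
  1 -> 'foo'
  5 -> 'fast'
  0 -> 'test'
  4 -> 'run'
  6 -> 'bar'
  2 -> 'world'
  2 -> 'world'

Decoded: "foo fast test run bar world world"


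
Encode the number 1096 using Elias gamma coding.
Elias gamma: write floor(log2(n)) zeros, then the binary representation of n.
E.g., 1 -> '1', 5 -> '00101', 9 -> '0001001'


num_bits = floor(log2(1096)) + 1 = 11
leading_zeros = num_bits - 1 = 10
binary(1096) = 10001001000

Elias gamma(1096) = '0000000000' + '10001001000' = 000000000010001001000 (21 bits)


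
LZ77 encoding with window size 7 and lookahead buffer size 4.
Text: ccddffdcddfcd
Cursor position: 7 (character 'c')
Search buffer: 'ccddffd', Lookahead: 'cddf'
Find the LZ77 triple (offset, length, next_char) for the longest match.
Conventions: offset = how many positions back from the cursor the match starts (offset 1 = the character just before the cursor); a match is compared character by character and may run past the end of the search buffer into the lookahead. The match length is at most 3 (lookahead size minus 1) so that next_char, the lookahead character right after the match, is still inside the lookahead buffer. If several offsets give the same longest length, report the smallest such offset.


Try each offset into the search buffer:
  offset=1 (pos 6, char 'd'): match length 0
  offset=2 (pos 5, char 'f'): match length 0
  offset=3 (pos 4, char 'f'): match length 0
  offset=4 (pos 3, char 'd'): match length 0
  offset=5 (pos 2, char 'd'): match length 0
  offset=6 (pos 1, char 'c'): match length 3
  offset=7 (pos 0, char 'c'): match length 1
Longest match has length 3 at offset 6.
next_char = character at position 7 + 3 = 10 -> 'f'

Best match: offset=6, length=3 (matching 'cdd' starting at position 1)
LZ77 triple: (6, 3, 'f')


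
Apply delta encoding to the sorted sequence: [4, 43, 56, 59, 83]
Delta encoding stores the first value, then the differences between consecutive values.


First value: 4
Deltas:
  43 - 4 = 39
  56 - 43 = 13
  59 - 56 = 3
  83 - 59 = 24


Delta encoded: [4, 39, 13, 3, 24]


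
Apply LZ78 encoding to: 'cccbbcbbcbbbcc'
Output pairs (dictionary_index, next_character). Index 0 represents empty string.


LZ78 encoding steps:
Dictionary: {0: ''}
Step 1: w='' (idx 0), next='c' -> output (0, 'c'), add 'c' as idx 1
Step 2: w='c' (idx 1), next='c' -> output (1, 'c'), add 'cc' as idx 2
Step 3: w='' (idx 0), next='b' -> output (0, 'b'), add 'b' as idx 3
Step 4: w='b' (idx 3), next='c' -> output (3, 'c'), add 'bc' as idx 4
Step 5: w='b' (idx 3), next='b' -> output (3, 'b'), add 'bb' as idx 5
Step 6: w='c' (idx 1), next='b' -> output (1, 'b'), add 'cb' as idx 6
Step 7: w='bb' (idx 5), next='c' -> output (5, 'c'), add 'bbc' as idx 7
Step 8: w='c' (idx 1), end of input -> output (1, '')


Encoded: [(0, 'c'), (1, 'c'), (0, 'b'), (3, 'c'), (3, 'b'), (1, 'b'), (5, 'c'), (1, '')]


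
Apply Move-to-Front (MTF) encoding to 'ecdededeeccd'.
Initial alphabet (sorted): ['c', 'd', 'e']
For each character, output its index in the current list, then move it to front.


MTF encoding:
'e': index 2 in ['c', 'd', 'e'] -> ['e', 'c', 'd']
'c': index 1 in ['e', 'c', 'd'] -> ['c', 'e', 'd']
'd': index 2 in ['c', 'e', 'd'] -> ['d', 'c', 'e']
'e': index 2 in ['d', 'c', 'e'] -> ['e', 'd', 'c']
'd': index 1 in ['e', 'd', 'c'] -> ['d', 'e', 'c']
'e': index 1 in ['d', 'e', 'c'] -> ['e', 'd', 'c']
'd': index 1 in ['e', 'd', 'c'] -> ['d', 'e', 'c']
'e': index 1 in ['d', 'e', 'c'] -> ['e', 'd', 'c']
'e': index 0 in ['e', 'd', 'c'] -> ['e', 'd', 'c']
'c': index 2 in ['e', 'd', 'c'] -> ['c', 'e', 'd']
'c': index 0 in ['c', 'e', 'd'] -> ['c', 'e', 'd']
'd': index 2 in ['c', 'e', 'd'] -> ['d', 'c', 'e']


Output: [2, 1, 2, 2, 1, 1, 1, 1, 0, 2, 0, 2]


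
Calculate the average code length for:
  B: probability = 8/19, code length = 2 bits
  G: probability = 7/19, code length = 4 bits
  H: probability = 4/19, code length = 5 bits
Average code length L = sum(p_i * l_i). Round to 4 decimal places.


Weighted contributions p_i * l_i:
  B: (8/19) * 2 = 16/19
  G: (7/19) * 4 = 28/19
  H: (4/19) * 5 = 20/19
Sum = (16 + 28 + 20)/19 = 64/19

L = 64/19 = 3.3684 bits/symbol


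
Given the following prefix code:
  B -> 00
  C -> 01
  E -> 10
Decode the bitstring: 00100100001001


Decoding step by step:
Bits 00 -> B
Bits 10 -> E
Bits 01 -> C
Bits 00 -> B
Bits 00 -> B
Bits 10 -> E
Bits 01 -> C


Decoded message: BECBBEC


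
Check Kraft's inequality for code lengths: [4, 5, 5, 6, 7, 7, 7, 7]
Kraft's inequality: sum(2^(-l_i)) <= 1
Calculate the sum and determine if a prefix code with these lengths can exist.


Sum = 2^(-4) + 2^(-5) + 2^(-5) + 2^(-6) + 2^(-7) + 2^(-7) + 2^(-7) + 2^(-7)
    = 0.0625 + 0.03125 + 0.03125 + 0.015625 + 0.0078125 + 0.0078125 + 0.0078125 + 0.0078125
    = 22/128 = 0.171875
Since 0.171875 <= 1, Kraft's inequality IS satisfied.
A prefix code with these lengths CAN exist.

Kraft sum = 0.171875. Satisfied.


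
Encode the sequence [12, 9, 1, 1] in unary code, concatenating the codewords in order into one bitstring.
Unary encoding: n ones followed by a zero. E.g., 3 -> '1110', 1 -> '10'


Encode each number as n ones followed by a terminating 0:
  12 -> 1111111111110 (13 bits)
  9 -> 1111111110 (10 bits)
  1 -> 10 (2 bits)
  1 -> 10 (2 bits)
Total length = 13 + 10 + 2 + 2 = 27 bits.

Unary([12, 9, 1, 1]) = 111111111111011111111101010 (27 bits)


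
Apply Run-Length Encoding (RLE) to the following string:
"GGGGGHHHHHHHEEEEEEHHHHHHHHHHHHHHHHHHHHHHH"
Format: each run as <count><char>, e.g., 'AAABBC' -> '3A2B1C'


Scanning runs left to right:
  i=0: run of 'G' x 5 -> '5G'
  i=5: run of 'H' x 7 -> '7H'
  i=12: run of 'E' x 6 -> '6E'
  i=18: run of 'H' x 23 -> '23H'

RLE = 5G7H6E23H


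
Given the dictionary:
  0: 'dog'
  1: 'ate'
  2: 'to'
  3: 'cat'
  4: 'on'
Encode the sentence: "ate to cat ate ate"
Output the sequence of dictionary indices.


Look up each word in the dictionary:
  'ate' -> 1
  'to' -> 2
  'cat' -> 3
  'ate' -> 1
  'ate' -> 1

Encoded: [1, 2, 3, 1, 1]


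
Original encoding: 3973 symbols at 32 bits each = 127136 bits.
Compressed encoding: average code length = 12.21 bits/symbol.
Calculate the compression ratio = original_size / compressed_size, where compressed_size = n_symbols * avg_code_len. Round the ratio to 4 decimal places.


original_size = n_symbols * orig_bits = 3973 * 32 = 127136 bits
compressed_size = n_symbols * avg_code_len = 3973 * 12.21 = 48510.33 bits
ratio = original_size / compressed_size = 127136 / 48510.33 = 2.6208

Compression ratio = 2.6208


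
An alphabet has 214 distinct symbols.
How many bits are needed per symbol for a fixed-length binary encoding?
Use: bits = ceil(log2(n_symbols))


log2(214) = 7.7415
Bracket: 2^7 = 128 < 214 <= 2^8 = 256
So ceil(log2(214)) = 8

bits = ceil(log2(214)) = ceil(7.7415) = 8 bits


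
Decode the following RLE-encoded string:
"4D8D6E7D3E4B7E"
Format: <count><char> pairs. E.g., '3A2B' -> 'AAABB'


Expanding each <count><char> pair:
  4D -> 'DDDD'
  8D -> 'DDDDDDDD'
  6E -> 'EEEEEE'
  7D -> 'DDDDDDD'
  3E -> 'EEE'
  4B -> 'BBBB'
  7E -> 'EEEEEEE'

Decoded = DDDDDDDDDDDDEEEEEEDDDDDDDEEEBBBBEEEEEEE


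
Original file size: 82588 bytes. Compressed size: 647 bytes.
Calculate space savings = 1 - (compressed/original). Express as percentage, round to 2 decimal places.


ratio = compressed/original = 647/82588 = 0.007834
savings = 1 - ratio = 1 - 0.007834 = 0.992166
as a percentage: 0.992166 * 100 = 99.22%

Space savings = 1 - 647/82588 = 99.22%


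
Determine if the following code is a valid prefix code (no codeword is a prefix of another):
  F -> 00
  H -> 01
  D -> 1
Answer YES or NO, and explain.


Checking each pair (does one codeword prefix another?):
  F='00' vs H='01': no prefix
  F='00' vs D='1': no prefix
  H='01' vs F='00': no prefix
  H='01' vs D='1': no prefix
  D='1' vs F='00': no prefix
  D='1' vs H='01': no prefix
No violation found over all pairs.

YES -- this is a valid prefix code. No codeword is a prefix of any other codeword.


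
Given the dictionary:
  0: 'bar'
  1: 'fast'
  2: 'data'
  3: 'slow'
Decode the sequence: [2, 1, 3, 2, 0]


Look up each index in the dictionary:
  2 -> 'data'
  1 -> 'fast'
  3 -> 'slow'
  2 -> 'data'
  0 -> 'bar'

Decoded: "data fast slow data bar"


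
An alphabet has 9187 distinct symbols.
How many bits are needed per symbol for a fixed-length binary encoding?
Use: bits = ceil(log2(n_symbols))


log2(9187) = 13.1654
Bracket: 2^13 = 8192 < 9187 <= 2^14 = 16384
So ceil(log2(9187)) = 14

bits = ceil(log2(9187)) = ceil(13.1654) = 14 bits


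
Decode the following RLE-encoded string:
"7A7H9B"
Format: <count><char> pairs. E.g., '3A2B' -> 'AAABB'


Expanding each <count><char> pair:
  7A -> 'AAAAAAA'
  7H -> 'HHHHHHH'
  9B -> 'BBBBBBBBB'

Decoded = AAAAAAAHHHHHHHBBBBBBBBB


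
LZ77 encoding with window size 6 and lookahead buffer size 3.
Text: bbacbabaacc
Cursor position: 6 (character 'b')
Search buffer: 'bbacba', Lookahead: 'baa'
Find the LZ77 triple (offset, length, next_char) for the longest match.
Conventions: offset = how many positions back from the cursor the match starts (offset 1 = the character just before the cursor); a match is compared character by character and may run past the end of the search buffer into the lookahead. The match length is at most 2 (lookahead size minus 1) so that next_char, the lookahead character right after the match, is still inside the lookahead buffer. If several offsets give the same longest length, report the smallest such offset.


Try each offset into the search buffer:
  offset=1 (pos 5, char 'a'): match length 0
  offset=2 (pos 4, char 'b'): match length 2
  offset=3 (pos 3, char 'c'): match length 0
  offset=4 (pos 2, char 'a'): match length 0
  offset=5 (pos 1, char 'b'): match length 2
  offset=6 (pos 0, char 'b'): match length 1
Longest match has length 2, found at offsets 2, 5; take the smallest, offset 2.
next_char = character at position 6 + 2 = 8 -> 'a'

Best match: offset=2, length=2 (matching 'ba' starting at position 4)
LZ77 triple: (2, 2, 'a')


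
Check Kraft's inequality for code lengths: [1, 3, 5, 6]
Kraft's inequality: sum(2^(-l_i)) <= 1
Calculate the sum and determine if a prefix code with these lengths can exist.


Sum = 2^(-1) + 2^(-3) + 2^(-5) + 2^(-6)
    = 0.5 + 0.125 + 0.03125 + 0.015625
    = 43/64 = 0.671875
Since 0.671875 <= 1, Kraft's inequality IS satisfied.
A prefix code with these lengths CAN exist.

Kraft sum = 0.671875. Satisfied.


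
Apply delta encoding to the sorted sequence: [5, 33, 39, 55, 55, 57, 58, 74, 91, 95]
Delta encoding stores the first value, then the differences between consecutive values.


First value: 5
Deltas:
  33 - 5 = 28
  39 - 33 = 6
  55 - 39 = 16
  55 - 55 = 0
  57 - 55 = 2
  58 - 57 = 1
  74 - 58 = 16
  91 - 74 = 17
  95 - 91 = 4


Delta encoded: [5, 28, 6, 16, 0, 2, 1, 16, 17, 4]


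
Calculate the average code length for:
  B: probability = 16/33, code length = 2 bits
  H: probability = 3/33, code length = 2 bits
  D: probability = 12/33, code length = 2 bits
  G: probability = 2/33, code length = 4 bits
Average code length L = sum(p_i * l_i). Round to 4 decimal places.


Weighted contributions p_i * l_i:
  B: (16/33) * 2 = 32/33
  H: (3/33) * 2 = 6/33
  D: (12/33) * 2 = 24/33
  G: (2/33) * 4 = 8/33
Sum = (32 + 6 + 24 + 8)/33 = 70/33

L = 70/33 = 2.1212 bits/symbol


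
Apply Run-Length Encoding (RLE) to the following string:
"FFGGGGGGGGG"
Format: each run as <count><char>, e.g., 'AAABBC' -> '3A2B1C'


Scanning runs left to right:
  i=0: run of 'F' x 2 -> '2F'
  i=2: run of 'G' x 9 -> '9G'

RLE = 2F9G


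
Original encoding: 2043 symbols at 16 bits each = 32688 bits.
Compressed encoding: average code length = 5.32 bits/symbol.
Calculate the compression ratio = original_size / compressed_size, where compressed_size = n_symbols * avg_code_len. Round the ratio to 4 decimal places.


original_size = n_symbols * orig_bits = 2043 * 16 = 32688 bits
compressed_size = n_symbols * avg_code_len = 2043 * 5.32 = 10868.76 bits
ratio = original_size / compressed_size = 32688 / 10868.76 = 3.0075

Compression ratio = 3.0075


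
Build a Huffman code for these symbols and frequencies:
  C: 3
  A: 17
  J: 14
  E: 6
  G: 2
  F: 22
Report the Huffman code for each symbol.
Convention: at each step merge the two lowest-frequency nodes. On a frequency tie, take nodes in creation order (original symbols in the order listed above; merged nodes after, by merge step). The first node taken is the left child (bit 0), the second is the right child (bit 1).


Huffman tree construction:
Step 1: Merge G(2) + C(3) = 5
Step 2: Merge (G+C)(5) + E(6) = 11
Step 3: Merge ((G+C)+E)(11) + J(14) = 25
Step 4: Merge A(17) + F(22) = 39
Step 5: Merge (((G+C)+E)+J)(25) + (A+F)(39) = 64
Read each symbol's code off the tree from the root (left child = 0, right child = 1).

Codes:
  C: 0001 (length 4)
  A: 10 (length 2)
  J: 01 (length 2)
  E: 001 (length 3)
  G: 0000 (length 4)
  F: 11 (length 2)
Average code length: 144/64 = 2.2500 bits/symbol


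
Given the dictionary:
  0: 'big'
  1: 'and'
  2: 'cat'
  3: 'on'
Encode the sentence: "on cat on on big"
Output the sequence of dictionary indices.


Look up each word in the dictionary:
  'on' -> 3
  'cat' -> 2
  'on' -> 3
  'on' -> 3
  'big' -> 0

Encoded: [3, 2, 3, 3, 0]


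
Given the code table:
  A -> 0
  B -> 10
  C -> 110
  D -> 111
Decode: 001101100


Decoding:
0 -> A
0 -> A
110 -> C
110 -> C
0 -> A


Result: AACCA


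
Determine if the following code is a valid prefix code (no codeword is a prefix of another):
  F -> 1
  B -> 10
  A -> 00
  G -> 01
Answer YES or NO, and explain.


Checking each pair (does one codeword prefix another?):
  F='1' vs B='10': prefix -- VIOLATION

NO -- this is NOT a valid prefix code. F (1) is a prefix of B (10).


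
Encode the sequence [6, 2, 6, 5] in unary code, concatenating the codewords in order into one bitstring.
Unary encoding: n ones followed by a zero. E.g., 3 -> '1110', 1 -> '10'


Encode each number as n ones followed by a terminating 0:
  6 -> 1111110 (7 bits)
  2 -> 110 (3 bits)
  6 -> 1111110 (7 bits)
  5 -> 111110 (6 bits)
Total length = 7 + 3 + 7 + 6 = 23 bits.

Unary([6, 2, 6, 5]) = 11111101101111110111110 (23 bits)


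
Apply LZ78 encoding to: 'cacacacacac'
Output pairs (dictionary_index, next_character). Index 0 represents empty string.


LZ78 encoding steps:
Dictionary: {0: ''}
Step 1: w='' (idx 0), next='c' -> output (0, 'c'), add 'c' as idx 1
Step 2: w='' (idx 0), next='a' -> output (0, 'a'), add 'a' as idx 2
Step 3: w='c' (idx 1), next='a' -> output (1, 'a'), add 'ca' as idx 3
Step 4: w='ca' (idx 3), next='c' -> output (3, 'c'), add 'cac' as idx 4
Step 5: w='a' (idx 2), next='c' -> output (2, 'c'), add 'ac' as idx 5
Step 6: w='ac' (idx 5), end of input -> output (5, '')


Encoded: [(0, 'c'), (0, 'a'), (1, 'a'), (3, 'c'), (2, 'c'), (5, '')]


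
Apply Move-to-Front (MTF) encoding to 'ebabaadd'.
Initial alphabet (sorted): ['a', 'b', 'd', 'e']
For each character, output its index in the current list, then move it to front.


MTF encoding:
'e': index 3 in ['a', 'b', 'd', 'e'] -> ['e', 'a', 'b', 'd']
'b': index 2 in ['e', 'a', 'b', 'd'] -> ['b', 'e', 'a', 'd']
'a': index 2 in ['b', 'e', 'a', 'd'] -> ['a', 'b', 'e', 'd']
'b': index 1 in ['a', 'b', 'e', 'd'] -> ['b', 'a', 'e', 'd']
'a': index 1 in ['b', 'a', 'e', 'd'] -> ['a', 'b', 'e', 'd']
'a': index 0 in ['a', 'b', 'e', 'd'] -> ['a', 'b', 'e', 'd']
'd': index 3 in ['a', 'b', 'e', 'd'] -> ['d', 'a', 'b', 'e']
'd': index 0 in ['d', 'a', 'b', 'e'] -> ['d', 'a', 'b', 'e']


Output: [3, 2, 2, 1, 1, 0, 3, 0]


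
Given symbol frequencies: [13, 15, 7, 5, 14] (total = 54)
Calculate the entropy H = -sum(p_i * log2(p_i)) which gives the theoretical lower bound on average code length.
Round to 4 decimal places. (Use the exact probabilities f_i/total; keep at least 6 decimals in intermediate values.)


Per-symbol terms -p_i * log2(p_i) with p_i = f_i/54:
  p = 13/54 = 0.240741: log2(p) = -2.054448, -p*log2(p) = 0.494589
  p = 15/54 = 0.277778: log2(p) = -1.847997, -p*log2(p) = 0.513332
  p = 7/54 = 0.129630: log2(p) = -2.947533, -p*log2(p) = 0.382088
  p = 5/54 = 0.092593: log2(p) = -3.432959, -p*log2(p) = 0.317867
  p = 14/54 = 0.259259: log2(p) = -1.947533, -p*log2(p) = 0.504916
H = 0.494589 + 0.513332 + 0.382088 + 0.317867 + 0.504916 = 2.212792

H = 2.2128 bits/symbol


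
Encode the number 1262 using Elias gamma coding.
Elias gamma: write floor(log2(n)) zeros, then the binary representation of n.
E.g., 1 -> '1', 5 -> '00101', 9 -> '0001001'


num_bits = floor(log2(1262)) + 1 = 11
leading_zeros = num_bits - 1 = 10
binary(1262) = 10011101110

Elias gamma(1262) = '0000000000' + '10011101110' = 000000000010011101110 (21 bits)


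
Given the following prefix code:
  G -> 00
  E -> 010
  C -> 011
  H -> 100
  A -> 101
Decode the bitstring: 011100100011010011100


Decoding step by step:
Bits 011 -> C
Bits 100 -> H
Bits 100 -> H
Bits 011 -> C
Bits 010 -> E
Bits 011 -> C
Bits 100 -> H


Decoded message: CHHCECH


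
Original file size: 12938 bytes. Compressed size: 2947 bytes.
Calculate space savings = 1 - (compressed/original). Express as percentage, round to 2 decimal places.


ratio = compressed/original = 2947/12938 = 0.227779
savings = 1 - ratio = 1 - 0.227779 = 0.772221
as a percentage: 0.772221 * 100 = 77.22%

Space savings = 1 - 2947/12938 = 77.22%


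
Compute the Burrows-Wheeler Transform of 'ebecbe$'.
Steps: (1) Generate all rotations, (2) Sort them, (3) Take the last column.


Rotations (sorted):
  0: $ebecbe -> last char: e
  1: be$ebec -> last char: c
  2: becbe$e -> last char: e
  3: cbe$ebe -> last char: e
  4: e$ebecb -> last char: b
  5: ebecbe$ -> last char: $
  6: ecbe$eb -> last char: b


BWT = eceeb$b


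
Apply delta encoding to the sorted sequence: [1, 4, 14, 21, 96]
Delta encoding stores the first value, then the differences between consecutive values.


First value: 1
Deltas:
  4 - 1 = 3
  14 - 4 = 10
  21 - 14 = 7
  96 - 21 = 75


Delta encoded: [1, 3, 10, 7, 75]


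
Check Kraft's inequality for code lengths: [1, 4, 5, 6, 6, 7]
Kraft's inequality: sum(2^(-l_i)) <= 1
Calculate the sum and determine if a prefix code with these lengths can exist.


Sum = 2^(-1) + 2^(-4) + 2^(-5) + 2^(-6) + 2^(-6) + 2^(-7)
    = 0.5 + 0.0625 + 0.03125 + 0.015625 + 0.015625 + 0.0078125
    = 81/128 = 0.6328125
Since 0.6328125 <= 1, Kraft's inequality IS satisfied.
A prefix code with these lengths CAN exist.

Kraft sum = 0.6328125. Satisfied.
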